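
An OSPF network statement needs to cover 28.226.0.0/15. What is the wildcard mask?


Subnet mask: 255.254.0.0
Wildcard = 255.255.255.255 - subnet mask
255 - 255 = 0
255 - 254 = 1
255 - 0 = 255
255 - 0 = 255
Wildcard: 0.1.255.255


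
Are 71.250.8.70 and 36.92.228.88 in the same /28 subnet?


Mask: 255.255.255.240
71.250.8.70 AND mask = 71.250.8.64
36.92.228.88 AND mask = 36.92.228.80
No, different subnets (71.250.8.64 vs 36.92.228.80)


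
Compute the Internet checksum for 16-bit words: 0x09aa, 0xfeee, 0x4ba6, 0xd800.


Sum all words (with carry folding):
+ 0x09aa = 0x09aa
+ 0xfeee = 0x0899
+ 0x4ba6 = 0x543f
+ 0xd800 = 0x2c40
One's complement: ~0x2c40
Checksum = 0xd3bf


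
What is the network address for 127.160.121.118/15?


IP:   01111111.10100000.01111001.01110110
Mask: 11111111.11111110.00000000.00000000
AND operation:
Net:  01111111.10100000.00000000.00000000
Network: 127.160.0.0/15


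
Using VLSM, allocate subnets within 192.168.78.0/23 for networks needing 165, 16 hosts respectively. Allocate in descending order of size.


165 hosts -> /24 (254 usable): 192.168.78.0/24
16 hosts -> /27 (30 usable): 192.168.79.0/27
Allocation: 192.168.78.0/24 (165 hosts, 254 usable); 192.168.79.0/27 (16 hosts, 30 usable)


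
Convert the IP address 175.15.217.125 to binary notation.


175 = 10101111
15 = 00001111
217 = 11011001
125 = 01111101
Binary: 10101111.00001111.11011001.01111101


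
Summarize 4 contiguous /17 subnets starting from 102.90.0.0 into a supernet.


Original prefix: /17
Number of subnets: 4 = 2^2
New prefix = 17 - 2 = 15
Supernet: 102.90.0.0/15


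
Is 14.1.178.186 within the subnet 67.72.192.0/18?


Subnet network: 67.72.192.0
Test IP AND mask: 14.1.128.0
No, 14.1.178.186 is not in 67.72.192.0/18


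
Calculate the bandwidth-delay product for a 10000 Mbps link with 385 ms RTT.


BDP = bandwidth * RTT
= 10000 Mbps * 385 ms
= 10000 * 1e6 * 385 / 1000 bits
= 3850000000 bits
= 481250000 bytes
= 469970.7031 KB
BDP = 3850000000 bits (481250000 bytes)


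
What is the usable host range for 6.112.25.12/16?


Network: 6.112.0.0
Broadcast: 6.112.255.255
First usable = network + 1
Last usable = broadcast - 1
Range: 6.112.0.1 to 6.112.255.254


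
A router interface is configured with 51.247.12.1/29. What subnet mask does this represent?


/29 means 29 network bits, 3 host bits
Binary: 11111111111111111111111111111000
Mask: 255.255.255.248


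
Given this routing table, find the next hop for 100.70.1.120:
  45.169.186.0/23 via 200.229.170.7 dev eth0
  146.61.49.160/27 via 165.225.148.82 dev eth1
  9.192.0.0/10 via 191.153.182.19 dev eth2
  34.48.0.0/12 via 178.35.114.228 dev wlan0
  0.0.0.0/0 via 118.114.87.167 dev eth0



Longest prefix match for 100.70.1.120:
  /23 45.169.186.0: no
  /27 146.61.49.160: no
  /10 9.192.0.0: no
  /12 34.48.0.0: no
  /0 0.0.0.0: MATCH
Selected: next-hop 118.114.87.167 via eth0 (matched /0)


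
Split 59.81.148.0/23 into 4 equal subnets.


New prefix = 23 + 2 = 25
Each subnet has 128 addresses
  59.81.148.0/25
  59.81.148.128/25
  59.81.149.0/25
  59.81.149.128/25
Subnets: 59.81.148.0/25, 59.81.148.128/25, 59.81.149.0/25, 59.81.149.128/25


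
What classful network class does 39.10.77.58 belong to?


First octet: 39
Binary: 00100111
0xxxxxxx -> Class A (1-126)
Class A, default mask 255.0.0.0 (/8)


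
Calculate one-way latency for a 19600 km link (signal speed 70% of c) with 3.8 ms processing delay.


Speed = 0.7 * 3e5 km/s = 210000 km/s
Propagation delay = 19600 / 210000 = 0.0933 s = 93.3333 ms
Processing delay = 3.8 ms
Total one-way latency = 97.1333 ms


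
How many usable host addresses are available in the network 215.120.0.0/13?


Host bits = 32 - 13 = 19
Total addresses = 2^19 = 524288
Usable = total - 2 (network and broadcast)
Usable hosts: 524286


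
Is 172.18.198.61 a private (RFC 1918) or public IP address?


RFC 1918 private ranges:
  10.0.0.0/8 (10.0.0.0 - 10.255.255.255)
  172.16.0.0/12 (172.16.0.0 - 172.31.255.255)
  192.168.0.0/16 (192.168.0.0 - 192.168.255.255)
Private (in 172.16.0.0/12)


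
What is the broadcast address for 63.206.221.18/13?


Network: 63.200.0.0/13
Host bits = 19
Set all host bits to 1:
Broadcast: 63.207.255.255


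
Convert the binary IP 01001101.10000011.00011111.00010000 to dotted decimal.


01001101 = 77
10000011 = 131
00011111 = 31
00010000 = 16
IP: 77.131.31.16


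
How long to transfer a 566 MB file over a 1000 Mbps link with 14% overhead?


Effective throughput = 1000 * (1 - 14/100) = 860 Mbps
File size in Mb = 566 * 8 = 4528 Mb
Time = 4528 / 860
Time = 5.2651 seconds


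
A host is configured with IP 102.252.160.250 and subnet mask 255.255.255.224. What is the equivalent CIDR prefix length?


Binary: 11111111.11111111.11111111.11100000
Count leading 1s
Prefix: /27


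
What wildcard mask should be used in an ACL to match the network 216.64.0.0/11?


Subnet mask: 255.224.0.0
Wildcard = 255.255.255.255 - subnet mask
255 - 255 = 0
255 - 224 = 31
255 - 0 = 255
255 - 0 = 255
Wildcard: 0.31.255.255


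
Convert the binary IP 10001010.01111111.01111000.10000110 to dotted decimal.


10001010 = 138
01111111 = 127
01111000 = 120
10000110 = 134
IP: 138.127.120.134


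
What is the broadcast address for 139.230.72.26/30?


Network: 139.230.72.24/30
Host bits = 2
Set all host bits to 1:
Broadcast: 139.230.72.27


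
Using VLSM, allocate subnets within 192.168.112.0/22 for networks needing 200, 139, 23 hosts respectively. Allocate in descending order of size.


200 hosts -> /24 (254 usable): 192.168.112.0/24
139 hosts -> /24 (254 usable): 192.168.113.0/24
23 hosts -> /27 (30 usable): 192.168.114.0/27
Allocation: 192.168.112.0/24 (200 hosts, 254 usable); 192.168.113.0/24 (139 hosts, 254 usable); 192.168.114.0/27 (23 hosts, 30 usable)


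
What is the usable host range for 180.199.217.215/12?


Network: 180.192.0.0
Broadcast: 180.207.255.255
First usable = network + 1
Last usable = broadcast - 1
Range: 180.192.0.1 to 180.207.255.254


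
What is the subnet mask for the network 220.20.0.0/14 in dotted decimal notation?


/14 means 14 network bits, 18 host bits
Binary: 11111111111111000000000000000000
Mask: 255.252.0.0


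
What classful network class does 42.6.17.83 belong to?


First octet: 42
Binary: 00101010
0xxxxxxx -> Class A (1-126)
Class A, default mask 255.0.0.0 (/8)


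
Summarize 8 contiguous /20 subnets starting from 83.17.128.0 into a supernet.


Original prefix: /20
Number of subnets: 8 = 2^3
New prefix = 20 - 3 = 17
Supernet: 83.17.128.0/17


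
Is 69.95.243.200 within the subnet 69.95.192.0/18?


Subnet network: 69.95.192.0
Test IP AND mask: 69.95.192.0
Yes, 69.95.243.200 is in 69.95.192.0/18


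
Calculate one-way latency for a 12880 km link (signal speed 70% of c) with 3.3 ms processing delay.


Speed = 0.7 * 3e5 km/s = 210000 km/s
Propagation delay = 12880 / 210000 = 0.0613 s = 61.3333 ms
Processing delay = 3.3 ms
Total one-way latency = 64.6333 ms


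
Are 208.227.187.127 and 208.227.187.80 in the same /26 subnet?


Mask: 255.255.255.192
208.227.187.127 AND mask = 208.227.187.64
208.227.187.80 AND mask = 208.227.187.64
Yes, same subnet (208.227.187.64)


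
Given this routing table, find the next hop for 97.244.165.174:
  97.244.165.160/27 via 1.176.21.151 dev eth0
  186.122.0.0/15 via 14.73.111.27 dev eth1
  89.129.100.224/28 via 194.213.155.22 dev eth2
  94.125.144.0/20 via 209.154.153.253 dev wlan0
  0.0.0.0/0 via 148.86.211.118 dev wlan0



Longest prefix match for 97.244.165.174:
  /27 97.244.165.160: MATCH
  /15 186.122.0.0: no
  /28 89.129.100.224: no
  /20 94.125.144.0: no
  /0 0.0.0.0: MATCH
Selected: next-hop 1.176.21.151 via eth0 (matched /27)


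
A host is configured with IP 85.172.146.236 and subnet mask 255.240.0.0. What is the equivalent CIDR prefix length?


Binary: 11111111.11110000.00000000.00000000
Count leading 1s
Prefix: /12


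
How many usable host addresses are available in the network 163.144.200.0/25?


Host bits = 32 - 25 = 7
Total addresses = 2^7 = 128
Usable = total - 2 (network and broadcast)
Usable hosts: 126


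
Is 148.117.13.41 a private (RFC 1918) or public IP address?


RFC 1918 private ranges:
  10.0.0.0/8 (10.0.0.0 - 10.255.255.255)
  172.16.0.0/12 (172.16.0.0 - 172.31.255.255)
  192.168.0.0/16 (192.168.0.0 - 192.168.255.255)
Public (not in any RFC 1918 range)


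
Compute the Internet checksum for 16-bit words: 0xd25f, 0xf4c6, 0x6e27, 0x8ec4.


Sum all words (with carry folding):
+ 0xd25f = 0xd25f
+ 0xf4c6 = 0xc726
+ 0x6e27 = 0x354e
+ 0x8ec4 = 0xc412
One's complement: ~0xc412
Checksum = 0x3bed


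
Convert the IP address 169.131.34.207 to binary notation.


169 = 10101001
131 = 10000011
34 = 00100010
207 = 11001111
Binary: 10101001.10000011.00100010.11001111


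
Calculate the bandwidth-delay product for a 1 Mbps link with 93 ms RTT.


BDP = bandwidth * RTT
= 1 Mbps * 93 ms
= 1 * 1e6 * 93 / 1000 bits
= 93000 bits
= 11625 bytes
= 11.3525 KB
BDP = 93000 bits (11625 bytes)


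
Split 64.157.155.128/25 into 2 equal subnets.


New prefix = 25 + 1 = 26
Each subnet has 64 addresses
  64.157.155.128/26
  64.157.155.192/26
Subnets: 64.157.155.128/26, 64.157.155.192/26


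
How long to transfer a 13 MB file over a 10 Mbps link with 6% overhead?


Effective throughput = 10 * (1 - 6/100) = 9.4 Mbps
File size in Mb = 13 * 8 = 104 Mb
Time = 104 / 9.4
Time = 11.0638 seconds


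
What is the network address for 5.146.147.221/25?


IP:   00000101.10010010.10010011.11011101
Mask: 11111111.11111111.11111111.10000000
AND operation:
Net:  00000101.10010010.10010011.10000000
Network: 5.146.147.128/25


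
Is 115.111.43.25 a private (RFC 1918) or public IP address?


RFC 1918 private ranges:
  10.0.0.0/8 (10.0.0.0 - 10.255.255.255)
  172.16.0.0/12 (172.16.0.0 - 172.31.255.255)
  192.168.0.0/16 (192.168.0.0 - 192.168.255.255)
Public (not in any RFC 1918 range)


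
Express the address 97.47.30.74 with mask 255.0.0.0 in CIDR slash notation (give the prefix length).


Binary: 11111111.00000000.00000000.00000000
Count leading 1s
Prefix: /8


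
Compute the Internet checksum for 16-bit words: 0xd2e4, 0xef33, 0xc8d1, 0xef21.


Sum all words (with carry folding):
+ 0xd2e4 = 0xd2e4
+ 0xef33 = 0xc218
+ 0xc8d1 = 0x8aea
+ 0xef21 = 0x7a0c
One's complement: ~0x7a0c
Checksum = 0x85f3


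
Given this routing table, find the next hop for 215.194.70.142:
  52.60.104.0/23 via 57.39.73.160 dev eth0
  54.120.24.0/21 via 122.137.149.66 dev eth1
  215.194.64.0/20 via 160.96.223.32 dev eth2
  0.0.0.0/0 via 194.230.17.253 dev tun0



Longest prefix match for 215.194.70.142:
  /23 52.60.104.0: no
  /21 54.120.24.0: no
  /20 215.194.64.0: MATCH
  /0 0.0.0.0: MATCH
Selected: next-hop 160.96.223.32 via eth2 (matched /20)


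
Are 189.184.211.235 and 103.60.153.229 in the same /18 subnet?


Mask: 255.255.192.0
189.184.211.235 AND mask = 189.184.192.0
103.60.153.229 AND mask = 103.60.128.0
No, different subnets (189.184.192.0 vs 103.60.128.0)


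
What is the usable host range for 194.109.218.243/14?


Network: 194.108.0.0
Broadcast: 194.111.255.255
First usable = network + 1
Last usable = broadcast - 1
Range: 194.108.0.1 to 194.111.255.254


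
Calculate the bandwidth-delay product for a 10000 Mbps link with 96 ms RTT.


BDP = bandwidth * RTT
= 10000 Mbps * 96 ms
= 10000 * 1e6 * 96 / 1000 bits
= 960000000 bits
= 120000000 bytes
= 117187.5 KB
BDP = 960000000 bits (120000000 bytes)


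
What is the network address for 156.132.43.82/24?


IP:   10011100.10000100.00101011.01010010
Mask: 11111111.11111111.11111111.00000000
AND operation:
Net:  10011100.10000100.00101011.00000000
Network: 156.132.43.0/24


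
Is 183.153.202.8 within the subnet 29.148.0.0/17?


Subnet network: 29.148.0.0
Test IP AND mask: 183.153.128.0
No, 183.153.202.8 is not in 29.148.0.0/17


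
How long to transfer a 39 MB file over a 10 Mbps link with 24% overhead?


Effective throughput = 10 * (1 - 24/100) = 7.6 Mbps
File size in Mb = 39 * 8 = 312 Mb
Time = 312 / 7.6
Time = 41.0526 seconds


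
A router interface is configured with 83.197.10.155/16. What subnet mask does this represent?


/16 means 16 network bits, 16 host bits
Binary: 11111111111111110000000000000000
Mask: 255.255.0.0


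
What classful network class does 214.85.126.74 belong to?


First octet: 214
Binary: 11010110
110xxxxx -> Class C (192-223)
Class C, default mask 255.255.255.0 (/24)


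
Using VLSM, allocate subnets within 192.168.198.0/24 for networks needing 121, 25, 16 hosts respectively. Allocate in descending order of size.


121 hosts -> /25 (126 usable): 192.168.198.0/25
25 hosts -> /27 (30 usable): 192.168.198.128/27
16 hosts -> /27 (30 usable): 192.168.198.160/27
Allocation: 192.168.198.0/25 (121 hosts, 126 usable); 192.168.198.128/27 (25 hosts, 30 usable); 192.168.198.160/27 (16 hosts, 30 usable)


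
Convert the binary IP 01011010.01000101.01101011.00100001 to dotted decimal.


01011010 = 90
01000101 = 69
01101011 = 107
00100001 = 33
IP: 90.69.107.33


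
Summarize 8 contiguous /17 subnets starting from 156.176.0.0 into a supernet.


Original prefix: /17
Number of subnets: 8 = 2^3
New prefix = 17 - 3 = 14
Supernet: 156.176.0.0/14


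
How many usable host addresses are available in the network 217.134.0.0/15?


Host bits = 32 - 15 = 17
Total addresses = 2^17 = 131072
Usable = total - 2 (network and broadcast)
Usable hosts: 131070


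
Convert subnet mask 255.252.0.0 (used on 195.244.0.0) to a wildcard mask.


Subnet mask: 255.252.0.0
Wildcard = 255.255.255.255 - subnet mask
255 - 255 = 0
255 - 252 = 3
255 - 0 = 255
255 - 0 = 255
Wildcard: 0.3.255.255


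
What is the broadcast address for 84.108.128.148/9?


Network: 84.0.0.0/9
Host bits = 23
Set all host bits to 1:
Broadcast: 84.127.255.255


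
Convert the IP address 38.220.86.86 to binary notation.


38 = 00100110
220 = 11011100
86 = 01010110
86 = 01010110
Binary: 00100110.11011100.01010110.01010110


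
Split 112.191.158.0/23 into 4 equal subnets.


New prefix = 23 + 2 = 25
Each subnet has 128 addresses
  112.191.158.0/25
  112.191.158.128/25
  112.191.159.0/25
  112.191.159.128/25
Subnets: 112.191.158.0/25, 112.191.158.128/25, 112.191.159.0/25, 112.191.159.128/25


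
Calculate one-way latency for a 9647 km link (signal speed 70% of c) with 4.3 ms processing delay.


Speed = 0.7 * 3e5 km/s = 210000 km/s
Propagation delay = 9647 / 210000 = 0.0459 s = 45.9381 ms
Processing delay = 4.3 ms
Total one-way latency = 50.2381 ms


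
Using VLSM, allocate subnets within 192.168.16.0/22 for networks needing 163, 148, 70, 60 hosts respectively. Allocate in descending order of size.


163 hosts -> /24 (254 usable): 192.168.16.0/24
148 hosts -> /24 (254 usable): 192.168.17.0/24
70 hosts -> /25 (126 usable): 192.168.18.0/25
60 hosts -> /26 (62 usable): 192.168.18.128/26
Allocation: 192.168.16.0/24 (163 hosts, 254 usable); 192.168.17.0/24 (148 hosts, 254 usable); 192.168.18.0/25 (70 hosts, 126 usable); 192.168.18.128/26 (60 hosts, 62 usable)


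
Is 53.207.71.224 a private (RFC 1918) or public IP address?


RFC 1918 private ranges:
  10.0.0.0/8 (10.0.0.0 - 10.255.255.255)
  172.16.0.0/12 (172.16.0.0 - 172.31.255.255)
  192.168.0.0/16 (192.168.0.0 - 192.168.255.255)
Public (not in any RFC 1918 range)


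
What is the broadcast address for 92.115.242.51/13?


Network: 92.112.0.0/13
Host bits = 19
Set all host bits to 1:
Broadcast: 92.119.255.255


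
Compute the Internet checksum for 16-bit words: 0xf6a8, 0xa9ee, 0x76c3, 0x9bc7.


Sum all words (with carry folding):
+ 0xf6a8 = 0xf6a8
+ 0xa9ee = 0xa097
+ 0x76c3 = 0x175b
+ 0x9bc7 = 0xb322
One's complement: ~0xb322
Checksum = 0x4cdd


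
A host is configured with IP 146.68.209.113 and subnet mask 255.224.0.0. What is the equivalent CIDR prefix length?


Binary: 11111111.11100000.00000000.00000000
Count leading 1s
Prefix: /11


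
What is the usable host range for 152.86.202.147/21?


Network: 152.86.200.0
Broadcast: 152.86.207.255
First usable = network + 1
Last usable = broadcast - 1
Range: 152.86.200.1 to 152.86.207.254


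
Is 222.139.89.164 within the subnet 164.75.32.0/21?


Subnet network: 164.75.32.0
Test IP AND mask: 222.139.88.0
No, 222.139.89.164 is not in 164.75.32.0/21


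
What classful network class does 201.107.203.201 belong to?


First octet: 201
Binary: 11001001
110xxxxx -> Class C (192-223)
Class C, default mask 255.255.255.0 (/24)


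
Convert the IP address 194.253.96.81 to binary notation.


194 = 11000010
253 = 11111101
96 = 01100000
81 = 01010001
Binary: 11000010.11111101.01100000.01010001


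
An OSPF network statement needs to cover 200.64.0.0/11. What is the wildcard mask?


Subnet mask: 255.224.0.0
Wildcard = 255.255.255.255 - subnet mask
255 - 255 = 0
255 - 224 = 31
255 - 0 = 255
255 - 0 = 255
Wildcard: 0.31.255.255


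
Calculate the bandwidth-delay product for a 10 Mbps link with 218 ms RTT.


BDP = bandwidth * RTT
= 10 Mbps * 218 ms
= 10 * 1e6 * 218 / 1000 bits
= 2180000 bits
= 272500 bytes
= 266.1133 KB
BDP = 2180000 bits (272500 bytes)


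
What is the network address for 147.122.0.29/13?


IP:   10010011.01111010.00000000.00011101
Mask: 11111111.11111000.00000000.00000000
AND operation:
Net:  10010011.01111000.00000000.00000000
Network: 147.120.0.0/13


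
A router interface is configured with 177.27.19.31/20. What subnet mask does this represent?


/20 means 20 network bits, 12 host bits
Binary: 11111111111111111111000000000000
Mask: 255.255.240.0


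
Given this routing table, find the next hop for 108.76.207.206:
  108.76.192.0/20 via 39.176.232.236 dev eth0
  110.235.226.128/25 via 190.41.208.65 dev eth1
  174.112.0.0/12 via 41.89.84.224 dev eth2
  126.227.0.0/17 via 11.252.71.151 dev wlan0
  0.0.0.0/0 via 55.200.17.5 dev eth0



Longest prefix match for 108.76.207.206:
  /20 108.76.192.0: MATCH
  /25 110.235.226.128: no
  /12 174.112.0.0: no
  /17 126.227.0.0: no
  /0 0.0.0.0: MATCH
Selected: next-hop 39.176.232.236 via eth0 (matched /20)


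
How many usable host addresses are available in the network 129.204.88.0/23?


Host bits = 32 - 23 = 9
Total addresses = 2^9 = 512
Usable = total - 2 (network and broadcast)
Usable hosts: 510


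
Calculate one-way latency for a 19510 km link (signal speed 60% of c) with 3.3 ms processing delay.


Speed = 0.6 * 3e5 km/s = 180000 km/s
Propagation delay = 19510 / 180000 = 0.1084 s = 108.3889 ms
Processing delay = 3.3 ms
Total one-way latency = 111.6889 ms


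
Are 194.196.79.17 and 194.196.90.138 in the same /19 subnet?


Mask: 255.255.224.0
194.196.79.17 AND mask = 194.196.64.0
194.196.90.138 AND mask = 194.196.64.0
Yes, same subnet (194.196.64.0)


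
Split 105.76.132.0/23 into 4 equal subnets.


New prefix = 23 + 2 = 25
Each subnet has 128 addresses
  105.76.132.0/25
  105.76.132.128/25
  105.76.133.0/25
  105.76.133.128/25
Subnets: 105.76.132.0/25, 105.76.132.128/25, 105.76.133.0/25, 105.76.133.128/25


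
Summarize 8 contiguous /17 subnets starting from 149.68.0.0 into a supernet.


Original prefix: /17
Number of subnets: 8 = 2^3
New prefix = 17 - 3 = 14
Supernet: 149.68.0.0/14


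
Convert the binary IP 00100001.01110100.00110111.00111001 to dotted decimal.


00100001 = 33
01110100 = 116
00110111 = 55
00111001 = 57
IP: 33.116.55.57


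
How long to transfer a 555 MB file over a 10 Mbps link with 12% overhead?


Effective throughput = 10 * (1 - 12/100) = 8.8 Mbps
File size in Mb = 555 * 8 = 4440 Mb
Time = 4440 / 8.8
Time = 504.5455 seconds


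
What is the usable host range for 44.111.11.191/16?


Network: 44.111.0.0
Broadcast: 44.111.255.255
First usable = network + 1
Last usable = broadcast - 1
Range: 44.111.0.1 to 44.111.255.254


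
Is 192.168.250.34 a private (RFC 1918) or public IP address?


RFC 1918 private ranges:
  10.0.0.0/8 (10.0.0.0 - 10.255.255.255)
  172.16.0.0/12 (172.16.0.0 - 172.31.255.255)
  192.168.0.0/16 (192.168.0.0 - 192.168.255.255)
Private (in 192.168.0.0/16)


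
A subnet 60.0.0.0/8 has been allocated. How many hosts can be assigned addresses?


Host bits = 32 - 8 = 24
Total addresses = 2^24 = 16777216
Usable = total - 2 (network and broadcast)
Usable hosts: 16777214


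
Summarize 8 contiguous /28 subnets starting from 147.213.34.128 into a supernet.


Original prefix: /28
Number of subnets: 8 = 2^3
New prefix = 28 - 3 = 25
Supernet: 147.213.34.128/25


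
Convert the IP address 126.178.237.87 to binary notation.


126 = 01111110
178 = 10110010
237 = 11101101
87 = 01010111
Binary: 01111110.10110010.11101101.01010111


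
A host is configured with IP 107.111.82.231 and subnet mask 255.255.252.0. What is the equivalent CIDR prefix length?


Binary: 11111111.11111111.11111100.00000000
Count leading 1s
Prefix: /22


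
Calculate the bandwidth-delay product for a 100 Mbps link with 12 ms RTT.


BDP = bandwidth * RTT
= 100 Mbps * 12 ms
= 100 * 1e6 * 12 / 1000 bits
= 1200000 bits
= 150000 bytes
= 146.4844 KB
BDP = 1200000 bits (150000 bytes)


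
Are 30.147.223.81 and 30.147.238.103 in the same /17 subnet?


Mask: 255.255.128.0
30.147.223.81 AND mask = 30.147.128.0
30.147.238.103 AND mask = 30.147.128.0
Yes, same subnet (30.147.128.0)


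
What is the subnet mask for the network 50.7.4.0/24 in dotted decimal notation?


/24 means 24 network bits, 8 host bits
Binary: 11111111111111111111111100000000
Mask: 255.255.255.0


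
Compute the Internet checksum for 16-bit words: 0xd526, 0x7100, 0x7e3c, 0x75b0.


Sum all words (with carry folding):
+ 0xd526 = 0xd526
+ 0x7100 = 0x4627
+ 0x7e3c = 0xc463
+ 0x75b0 = 0x3a14
One's complement: ~0x3a14
Checksum = 0xc5eb


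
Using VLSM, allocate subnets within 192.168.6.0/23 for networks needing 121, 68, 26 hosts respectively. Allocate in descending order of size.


121 hosts -> /25 (126 usable): 192.168.6.0/25
68 hosts -> /25 (126 usable): 192.168.6.128/25
26 hosts -> /27 (30 usable): 192.168.7.0/27
Allocation: 192.168.6.0/25 (121 hosts, 126 usable); 192.168.6.128/25 (68 hosts, 126 usable); 192.168.7.0/27 (26 hosts, 30 usable)


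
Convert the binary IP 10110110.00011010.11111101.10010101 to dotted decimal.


10110110 = 182
00011010 = 26
11111101 = 253
10010101 = 149
IP: 182.26.253.149


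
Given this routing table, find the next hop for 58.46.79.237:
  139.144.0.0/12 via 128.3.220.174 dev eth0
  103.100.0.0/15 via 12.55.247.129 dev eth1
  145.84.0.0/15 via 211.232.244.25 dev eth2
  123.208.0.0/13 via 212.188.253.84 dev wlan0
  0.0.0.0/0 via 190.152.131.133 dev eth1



Longest prefix match for 58.46.79.237:
  /12 139.144.0.0: no
  /15 103.100.0.0: no
  /15 145.84.0.0: no
  /13 123.208.0.0: no
  /0 0.0.0.0: MATCH
Selected: next-hop 190.152.131.133 via eth1 (matched /0)


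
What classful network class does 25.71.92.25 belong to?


First octet: 25
Binary: 00011001
0xxxxxxx -> Class A (1-126)
Class A, default mask 255.0.0.0 (/8)


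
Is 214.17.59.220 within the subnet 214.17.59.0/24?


Subnet network: 214.17.59.0
Test IP AND mask: 214.17.59.0
Yes, 214.17.59.220 is in 214.17.59.0/24


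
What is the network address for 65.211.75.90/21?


IP:   01000001.11010011.01001011.01011010
Mask: 11111111.11111111.11111000.00000000
AND operation:
Net:  01000001.11010011.01001000.00000000
Network: 65.211.72.0/21


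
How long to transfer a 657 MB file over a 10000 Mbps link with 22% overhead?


Effective throughput = 10000 * (1 - 22/100) = 7800 Mbps
File size in Mb = 657 * 8 = 5256 Mb
Time = 5256 / 7800
Time = 0.6738 seconds


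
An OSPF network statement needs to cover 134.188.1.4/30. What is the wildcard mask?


Subnet mask: 255.255.255.252
Wildcard = 255.255.255.255 - subnet mask
255 - 255 = 0
255 - 255 = 0
255 - 255 = 0
255 - 252 = 3
Wildcard: 0.0.0.3


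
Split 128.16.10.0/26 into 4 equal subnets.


New prefix = 26 + 2 = 28
Each subnet has 16 addresses
  128.16.10.0/28
  128.16.10.16/28
  128.16.10.32/28
  128.16.10.48/28
Subnets: 128.16.10.0/28, 128.16.10.16/28, 128.16.10.32/28, 128.16.10.48/28


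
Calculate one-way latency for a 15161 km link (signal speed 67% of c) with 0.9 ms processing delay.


Speed = 0.67 * 3e5 km/s = 201000 km/s
Propagation delay = 15161 / 201000 = 0.0754 s = 75.4279 ms
Processing delay = 0.9 ms
Total one-way latency = 76.3279 ms


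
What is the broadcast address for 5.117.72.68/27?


Network: 5.117.72.64/27
Host bits = 5
Set all host bits to 1:
Broadcast: 5.117.72.95


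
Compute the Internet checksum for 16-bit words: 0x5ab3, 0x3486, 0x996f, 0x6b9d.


Sum all words (with carry folding):
+ 0x5ab3 = 0x5ab3
+ 0x3486 = 0x8f39
+ 0x996f = 0x28a9
+ 0x6b9d = 0x9446
One's complement: ~0x9446
Checksum = 0x6bb9


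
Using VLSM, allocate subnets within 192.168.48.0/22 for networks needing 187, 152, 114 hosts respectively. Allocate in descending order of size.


187 hosts -> /24 (254 usable): 192.168.48.0/24
152 hosts -> /24 (254 usable): 192.168.49.0/24
114 hosts -> /25 (126 usable): 192.168.50.0/25
Allocation: 192.168.48.0/24 (187 hosts, 254 usable); 192.168.49.0/24 (152 hosts, 254 usable); 192.168.50.0/25 (114 hosts, 126 usable)


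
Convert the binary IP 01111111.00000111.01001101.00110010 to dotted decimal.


01111111 = 127
00000111 = 7
01001101 = 77
00110010 = 50
IP: 127.7.77.50


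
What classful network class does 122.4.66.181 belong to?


First octet: 122
Binary: 01111010
0xxxxxxx -> Class A (1-126)
Class A, default mask 255.0.0.0 (/8)


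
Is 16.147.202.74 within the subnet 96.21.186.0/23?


Subnet network: 96.21.186.0
Test IP AND mask: 16.147.202.0
No, 16.147.202.74 is not in 96.21.186.0/23


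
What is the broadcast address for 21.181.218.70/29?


Network: 21.181.218.64/29
Host bits = 3
Set all host bits to 1:
Broadcast: 21.181.218.71


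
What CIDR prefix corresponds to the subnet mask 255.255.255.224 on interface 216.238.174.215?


Binary: 11111111.11111111.11111111.11100000
Count leading 1s
Prefix: /27


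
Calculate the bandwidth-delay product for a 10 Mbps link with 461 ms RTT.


BDP = bandwidth * RTT
= 10 Mbps * 461 ms
= 10 * 1e6 * 461 / 1000 bits
= 4610000 bits
= 576250 bytes
= 562.7441 KB
BDP = 4610000 bits (576250 bytes)


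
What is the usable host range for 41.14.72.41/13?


Network: 41.8.0.0
Broadcast: 41.15.255.255
First usable = network + 1
Last usable = broadcast - 1
Range: 41.8.0.1 to 41.15.255.254


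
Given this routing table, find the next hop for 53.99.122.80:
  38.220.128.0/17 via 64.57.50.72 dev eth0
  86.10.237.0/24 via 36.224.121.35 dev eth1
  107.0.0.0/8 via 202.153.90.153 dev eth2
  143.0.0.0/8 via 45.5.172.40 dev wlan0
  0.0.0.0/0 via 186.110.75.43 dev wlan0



Longest prefix match for 53.99.122.80:
  /17 38.220.128.0: no
  /24 86.10.237.0: no
  /8 107.0.0.0: no
  /8 143.0.0.0: no
  /0 0.0.0.0: MATCH
Selected: next-hop 186.110.75.43 via wlan0 (matched /0)


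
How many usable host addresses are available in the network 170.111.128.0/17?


Host bits = 32 - 17 = 15
Total addresses = 2^15 = 32768
Usable = total - 2 (network and broadcast)
Usable hosts: 32766


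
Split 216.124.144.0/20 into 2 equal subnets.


New prefix = 20 + 1 = 21
Each subnet has 2048 addresses
  216.124.144.0/21
  216.124.152.0/21
Subnets: 216.124.144.0/21, 216.124.152.0/21


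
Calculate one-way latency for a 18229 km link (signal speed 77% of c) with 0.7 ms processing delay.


Speed = 0.77 * 3e5 km/s = 231000 km/s
Propagation delay = 18229 / 231000 = 0.0789 s = 78.9134 ms
Processing delay = 0.7 ms
Total one-way latency = 79.6134 ms


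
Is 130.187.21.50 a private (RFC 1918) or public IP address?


RFC 1918 private ranges:
  10.0.0.0/8 (10.0.0.0 - 10.255.255.255)
  172.16.0.0/12 (172.16.0.0 - 172.31.255.255)
  192.168.0.0/16 (192.168.0.0 - 192.168.255.255)
Public (not in any RFC 1918 range)


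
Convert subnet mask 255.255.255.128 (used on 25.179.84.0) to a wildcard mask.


Subnet mask: 255.255.255.128
Wildcard = 255.255.255.255 - subnet mask
255 - 255 = 0
255 - 255 = 0
255 - 255 = 0
255 - 128 = 127
Wildcard: 0.0.0.127


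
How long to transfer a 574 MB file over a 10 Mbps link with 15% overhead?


Effective throughput = 10 * (1 - 15/100) = 8.5 Mbps
File size in Mb = 574 * 8 = 4592 Mb
Time = 4592 / 8.5
Time = 540.2353 seconds


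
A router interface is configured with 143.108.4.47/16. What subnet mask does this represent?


/16 means 16 network bits, 16 host bits
Binary: 11111111111111110000000000000000
Mask: 255.255.0.0


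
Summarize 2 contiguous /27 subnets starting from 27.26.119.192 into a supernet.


Original prefix: /27
Number of subnets: 2 = 2^1
New prefix = 27 - 1 = 26
Supernet: 27.26.119.192/26


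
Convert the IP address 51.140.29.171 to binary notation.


51 = 00110011
140 = 10001100
29 = 00011101
171 = 10101011
Binary: 00110011.10001100.00011101.10101011


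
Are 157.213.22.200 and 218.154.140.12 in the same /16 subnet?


Mask: 255.255.0.0
157.213.22.200 AND mask = 157.213.0.0
218.154.140.12 AND mask = 218.154.0.0
No, different subnets (157.213.0.0 vs 218.154.0.0)


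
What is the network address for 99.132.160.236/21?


IP:   01100011.10000100.10100000.11101100
Mask: 11111111.11111111.11111000.00000000
AND operation:
Net:  01100011.10000100.10100000.00000000
Network: 99.132.160.0/21


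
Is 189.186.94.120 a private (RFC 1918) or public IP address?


RFC 1918 private ranges:
  10.0.0.0/8 (10.0.0.0 - 10.255.255.255)
  172.16.0.0/12 (172.16.0.0 - 172.31.255.255)
  192.168.0.0/16 (192.168.0.0 - 192.168.255.255)
Public (not in any RFC 1918 range)


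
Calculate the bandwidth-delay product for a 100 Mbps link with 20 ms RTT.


BDP = bandwidth * RTT
= 100 Mbps * 20 ms
= 100 * 1e6 * 20 / 1000 bits
= 2000000 bits
= 250000 bytes
= 244.1406 KB
BDP = 2000000 bits (250000 bytes)


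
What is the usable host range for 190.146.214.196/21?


Network: 190.146.208.0
Broadcast: 190.146.215.255
First usable = network + 1
Last usable = broadcast - 1
Range: 190.146.208.1 to 190.146.215.254


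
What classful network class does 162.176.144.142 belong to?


First octet: 162
Binary: 10100010
10xxxxxx -> Class B (128-191)
Class B, default mask 255.255.0.0 (/16)


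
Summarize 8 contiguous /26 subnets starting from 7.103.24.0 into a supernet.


Original prefix: /26
Number of subnets: 8 = 2^3
New prefix = 26 - 3 = 23
Supernet: 7.103.24.0/23


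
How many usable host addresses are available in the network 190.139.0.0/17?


Host bits = 32 - 17 = 15
Total addresses = 2^15 = 32768
Usable = total - 2 (network and broadcast)
Usable hosts: 32766


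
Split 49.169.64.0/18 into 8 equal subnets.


New prefix = 18 + 3 = 21
Each subnet has 2048 addresses
  49.169.64.0/21
  49.169.72.0/21
  49.169.80.0/21
  49.169.88.0/21
  49.169.96.0/21
  49.169.104.0/21
  49.169.112.0/21
  49.169.120.0/21
Subnets: 49.169.64.0/21, 49.169.72.0/21, 49.169.80.0/21, 49.169.88.0/21, 49.169.96.0/21, 49.169.104.0/21, 49.169.112.0/21, 49.169.120.0/21


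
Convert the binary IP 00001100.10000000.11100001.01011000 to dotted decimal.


00001100 = 12
10000000 = 128
11100001 = 225
01011000 = 88
IP: 12.128.225.88


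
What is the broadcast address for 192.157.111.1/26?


Network: 192.157.111.0/26
Host bits = 6
Set all host bits to 1:
Broadcast: 192.157.111.63


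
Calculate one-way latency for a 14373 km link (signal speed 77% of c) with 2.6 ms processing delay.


Speed = 0.77 * 3e5 km/s = 231000 km/s
Propagation delay = 14373 / 231000 = 0.0622 s = 62.2208 ms
Processing delay = 2.6 ms
Total one-way latency = 64.8208 ms


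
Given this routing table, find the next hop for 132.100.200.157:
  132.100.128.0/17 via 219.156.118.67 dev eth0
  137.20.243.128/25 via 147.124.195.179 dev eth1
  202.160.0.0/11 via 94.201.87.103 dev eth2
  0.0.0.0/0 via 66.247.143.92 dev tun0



Longest prefix match for 132.100.200.157:
  /17 132.100.128.0: MATCH
  /25 137.20.243.128: no
  /11 202.160.0.0: no
  /0 0.0.0.0: MATCH
Selected: next-hop 219.156.118.67 via eth0 (matched /17)


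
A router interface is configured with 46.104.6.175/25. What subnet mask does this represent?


/25 means 25 network bits, 7 host bits
Binary: 11111111111111111111111110000000
Mask: 255.255.255.128


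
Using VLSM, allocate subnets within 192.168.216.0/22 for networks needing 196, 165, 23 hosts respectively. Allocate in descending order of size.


196 hosts -> /24 (254 usable): 192.168.216.0/24
165 hosts -> /24 (254 usable): 192.168.217.0/24
23 hosts -> /27 (30 usable): 192.168.218.0/27
Allocation: 192.168.216.0/24 (196 hosts, 254 usable); 192.168.217.0/24 (165 hosts, 254 usable); 192.168.218.0/27 (23 hosts, 30 usable)


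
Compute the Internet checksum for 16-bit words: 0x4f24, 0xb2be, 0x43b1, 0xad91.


Sum all words (with carry folding):
+ 0x4f24 = 0x4f24
+ 0xb2be = 0x01e3
+ 0x43b1 = 0x4594
+ 0xad91 = 0xf325
One's complement: ~0xf325
Checksum = 0x0cda


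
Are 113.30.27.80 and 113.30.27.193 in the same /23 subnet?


Mask: 255.255.254.0
113.30.27.80 AND mask = 113.30.26.0
113.30.27.193 AND mask = 113.30.26.0
Yes, same subnet (113.30.26.0)


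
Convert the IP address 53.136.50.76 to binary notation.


53 = 00110101
136 = 10001000
50 = 00110010
76 = 01001100
Binary: 00110101.10001000.00110010.01001100


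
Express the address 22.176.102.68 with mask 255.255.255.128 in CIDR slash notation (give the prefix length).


Binary: 11111111.11111111.11111111.10000000
Count leading 1s
Prefix: /25


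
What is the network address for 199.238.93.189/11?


IP:   11000111.11101110.01011101.10111101
Mask: 11111111.11100000.00000000.00000000
AND operation:
Net:  11000111.11100000.00000000.00000000
Network: 199.224.0.0/11


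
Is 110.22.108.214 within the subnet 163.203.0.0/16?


Subnet network: 163.203.0.0
Test IP AND mask: 110.22.0.0
No, 110.22.108.214 is not in 163.203.0.0/16


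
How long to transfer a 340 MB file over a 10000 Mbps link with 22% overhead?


Effective throughput = 10000 * (1 - 22/100) = 7800 Mbps
File size in Mb = 340 * 8 = 2720 Mb
Time = 2720 / 7800
Time = 0.3487 seconds


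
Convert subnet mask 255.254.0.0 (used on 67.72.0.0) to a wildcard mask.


Subnet mask: 255.254.0.0
Wildcard = 255.255.255.255 - subnet mask
255 - 255 = 0
255 - 254 = 1
255 - 0 = 255
255 - 0 = 255
Wildcard: 0.1.255.255


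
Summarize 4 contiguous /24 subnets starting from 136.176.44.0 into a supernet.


Original prefix: /24
Number of subnets: 4 = 2^2
New prefix = 24 - 2 = 22
Supernet: 136.176.44.0/22


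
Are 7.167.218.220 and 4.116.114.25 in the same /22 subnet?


Mask: 255.255.252.0
7.167.218.220 AND mask = 7.167.216.0
4.116.114.25 AND mask = 4.116.112.0
No, different subnets (7.167.216.0 vs 4.116.112.0)


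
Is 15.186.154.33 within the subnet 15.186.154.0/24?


Subnet network: 15.186.154.0
Test IP AND mask: 15.186.154.0
Yes, 15.186.154.33 is in 15.186.154.0/24


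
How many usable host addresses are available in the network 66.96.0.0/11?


Host bits = 32 - 11 = 21
Total addresses = 2^21 = 2097152
Usable = total - 2 (network and broadcast)
Usable hosts: 2097150


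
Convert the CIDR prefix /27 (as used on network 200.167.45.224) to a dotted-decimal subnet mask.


/27 means 27 network bits, 5 host bits
Binary: 11111111111111111111111111100000
Mask: 255.255.255.224


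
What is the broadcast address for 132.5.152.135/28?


Network: 132.5.152.128/28
Host bits = 4
Set all host bits to 1:
Broadcast: 132.5.152.143


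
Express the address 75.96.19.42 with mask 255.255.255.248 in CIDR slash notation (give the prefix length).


Binary: 11111111.11111111.11111111.11111000
Count leading 1s
Prefix: /29


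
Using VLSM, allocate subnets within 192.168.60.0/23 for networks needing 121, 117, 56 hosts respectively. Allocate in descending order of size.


121 hosts -> /25 (126 usable): 192.168.60.0/25
117 hosts -> /25 (126 usable): 192.168.60.128/25
56 hosts -> /26 (62 usable): 192.168.61.0/26
Allocation: 192.168.60.0/25 (121 hosts, 126 usable); 192.168.60.128/25 (117 hosts, 126 usable); 192.168.61.0/26 (56 hosts, 62 usable)


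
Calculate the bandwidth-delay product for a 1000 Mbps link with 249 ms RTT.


BDP = bandwidth * RTT
= 1000 Mbps * 249 ms
= 1000 * 1e6 * 249 / 1000 bits
= 249000000 bits
= 31125000 bytes
= 30395.5078 KB
BDP = 249000000 bits (31125000 bytes)


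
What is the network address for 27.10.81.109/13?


IP:   00011011.00001010.01010001.01101101
Mask: 11111111.11111000.00000000.00000000
AND operation:
Net:  00011011.00001000.00000000.00000000
Network: 27.8.0.0/13


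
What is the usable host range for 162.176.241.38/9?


Network: 162.128.0.0
Broadcast: 162.255.255.255
First usable = network + 1
Last usable = broadcast - 1
Range: 162.128.0.1 to 162.255.255.254


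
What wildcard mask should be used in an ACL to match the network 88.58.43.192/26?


Subnet mask: 255.255.255.192
Wildcard = 255.255.255.255 - subnet mask
255 - 255 = 0
255 - 255 = 0
255 - 255 = 0
255 - 192 = 63
Wildcard: 0.0.0.63


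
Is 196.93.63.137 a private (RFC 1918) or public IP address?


RFC 1918 private ranges:
  10.0.0.0/8 (10.0.0.0 - 10.255.255.255)
  172.16.0.0/12 (172.16.0.0 - 172.31.255.255)
  192.168.0.0/16 (192.168.0.0 - 192.168.255.255)
Public (not in any RFC 1918 range)


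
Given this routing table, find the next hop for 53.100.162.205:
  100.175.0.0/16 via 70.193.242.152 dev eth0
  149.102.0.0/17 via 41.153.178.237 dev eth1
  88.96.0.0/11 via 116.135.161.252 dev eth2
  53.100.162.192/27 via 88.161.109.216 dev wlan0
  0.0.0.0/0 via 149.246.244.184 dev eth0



Longest prefix match for 53.100.162.205:
  /16 100.175.0.0: no
  /17 149.102.0.0: no
  /11 88.96.0.0: no
  /27 53.100.162.192: MATCH
  /0 0.0.0.0: MATCH
Selected: next-hop 88.161.109.216 via wlan0 (matched /27)


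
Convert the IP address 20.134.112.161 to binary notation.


20 = 00010100
134 = 10000110
112 = 01110000
161 = 10100001
Binary: 00010100.10000110.01110000.10100001


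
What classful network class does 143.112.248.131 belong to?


First octet: 143
Binary: 10001111
10xxxxxx -> Class B (128-191)
Class B, default mask 255.255.0.0 (/16)


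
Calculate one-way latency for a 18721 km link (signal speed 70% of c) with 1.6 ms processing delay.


Speed = 0.7 * 3e5 km/s = 210000 km/s
Propagation delay = 18721 / 210000 = 0.0891 s = 89.1476 ms
Processing delay = 1.6 ms
Total one-way latency = 90.7476 ms


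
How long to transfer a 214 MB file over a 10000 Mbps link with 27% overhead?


Effective throughput = 10000 * (1 - 27/100) = 7300 Mbps
File size in Mb = 214 * 8 = 1712 Mb
Time = 1712 / 7300
Time = 0.2345 seconds


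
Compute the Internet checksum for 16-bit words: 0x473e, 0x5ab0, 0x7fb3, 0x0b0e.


Sum all words (with carry folding):
+ 0x473e = 0x473e
+ 0x5ab0 = 0xa1ee
+ 0x7fb3 = 0x21a2
+ 0x0b0e = 0x2cb0
One's complement: ~0x2cb0
Checksum = 0xd34f


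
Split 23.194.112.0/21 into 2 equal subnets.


New prefix = 21 + 1 = 22
Each subnet has 1024 addresses
  23.194.112.0/22
  23.194.116.0/22
Subnets: 23.194.112.0/22, 23.194.116.0/22


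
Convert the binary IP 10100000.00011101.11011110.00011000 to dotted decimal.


10100000 = 160
00011101 = 29
11011110 = 222
00011000 = 24
IP: 160.29.222.24


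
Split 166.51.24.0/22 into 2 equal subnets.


New prefix = 22 + 1 = 23
Each subnet has 512 addresses
  166.51.24.0/23
  166.51.26.0/23
Subnets: 166.51.24.0/23, 166.51.26.0/23


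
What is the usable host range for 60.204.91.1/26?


Network: 60.204.91.0
Broadcast: 60.204.91.63
First usable = network + 1
Last usable = broadcast - 1
Range: 60.204.91.1 to 60.204.91.62
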